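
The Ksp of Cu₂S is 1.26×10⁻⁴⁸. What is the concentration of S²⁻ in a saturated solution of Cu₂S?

6.80×10⁻¹⁷ M

Cu₂S(s) ⇌ 2 Cu⁺(aq) + S²⁻(aq)
Call the molar solubility s, so that [Cu⁺] = 2s and [S²⁻] = s.
Ksp = [Cu⁺]^2[S²⁻] = (2s)^2 · s = 4s^3 = 1.26×10⁻⁴⁸
s = 6.80×10⁻¹⁷ mol/L
[S²⁻] = s = 6.80×10⁻¹⁷ mol/L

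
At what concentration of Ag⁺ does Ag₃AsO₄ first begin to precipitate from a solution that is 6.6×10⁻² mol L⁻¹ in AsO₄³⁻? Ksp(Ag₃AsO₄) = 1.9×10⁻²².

A salt starts to precipitate once the ion product Q reaches its Ksp.
Ag₃AsO₄(s) ⇌ 3 Ag⁺(aq) + AsO₄³⁻(aq)
Ksp = [Ag⁺]^3[AsO₄³⁻] = [Ag⁺]^3(6.6×10⁻²)
[Ag⁺]^3 = 1.9×10⁻²² / (6.6×10⁻²) = 2.9×10⁻²¹
[Ag⁺] = 1.4×10⁻⁷ mol L⁻¹

1.4×10⁻⁷ M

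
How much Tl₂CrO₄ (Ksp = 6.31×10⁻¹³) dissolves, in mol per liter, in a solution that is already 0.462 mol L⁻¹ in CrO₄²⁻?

5.84×10⁻⁷ M

Tl₂CrO₄(s) ⇌ 2 Tl⁺(aq) + CrO₄²⁻(aq)
CrO₄²⁻ is already present at 0.462 mol L⁻¹. If s mol/L of Tl₂CrO₄ dissolves, [Tl⁺] = 2s while [CrO₄²⁻] ≈ 0.462 mol L⁻¹.
Ksp = [Tl⁺]^2[CrO₄²⁻] = (2s)^2(0.462)
(2s)^2 = 6.31×10⁻¹³ / (0.462) = 1.37×10⁻¹²
s = 5.84×10⁻⁷ mol L⁻¹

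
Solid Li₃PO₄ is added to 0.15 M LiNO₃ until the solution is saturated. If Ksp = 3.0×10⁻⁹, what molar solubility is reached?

Li₃PO₄(s) ⇌ 3 Li⁺(aq) + PO₄³⁻(aq)
Let s be the solubility of Li₃PO₄ here. The common ion gives [Li⁺] ≈ 0.15 M, and [PO₄³⁻] = s.
Ksp = [Li⁺]^3[PO₄³⁻] = (0.15)^3s
s = 3.0×10⁻⁹ / (0.15)^3 = 8.9×10⁻⁷
s = 8.9×10⁻⁷ M

8.9×10⁻⁷ M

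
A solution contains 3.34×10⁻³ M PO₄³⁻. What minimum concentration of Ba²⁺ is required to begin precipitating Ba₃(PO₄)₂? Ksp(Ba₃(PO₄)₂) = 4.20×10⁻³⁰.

Precipitation of each salt begins when its ion product equals Ksp.
Ba₃(PO₄)₂(s) ⇌ 3 Ba²⁺(aq) + 2 PO₄³⁻(aq)
Ksp = [Ba²⁺]^3[PO₄³⁻]^2 = [Ba²⁺]^3(3.34×10⁻³)^2
[Ba²⁺]^3 = 4.20×10⁻³⁰ / (3.34×10⁻³)^2 = 3.76×10⁻²⁵
[Ba²⁺] = 7.22×10⁻⁹ M

7.22×10⁻⁹ M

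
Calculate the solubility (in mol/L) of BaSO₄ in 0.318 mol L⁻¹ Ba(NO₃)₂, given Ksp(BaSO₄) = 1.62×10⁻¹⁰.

5.09×10⁻¹⁰ M

BaSO₄(s) ⇌ Ba²⁺(aq) + SO₄²⁻(aq)
The solution already contains Ba²⁺ at 0.318 mol L⁻¹. Let s be the molar solubility of BaSO₄.
[Ba²⁺] ≈ 0.318 mol L⁻¹ (common ion dominates); [SO₄²⁻] = s.
Ksp = [Ba²⁺][SO₄²⁻] = (0.318)s
s = 1.62×10⁻¹⁰ / (0.318) = 5.09×10⁻¹⁰
s = 5.09×10⁻¹⁰ mol L⁻¹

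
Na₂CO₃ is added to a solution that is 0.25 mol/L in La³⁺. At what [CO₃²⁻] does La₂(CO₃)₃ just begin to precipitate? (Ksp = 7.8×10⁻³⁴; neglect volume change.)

A salt starts to precipitate once the ion product Q reaches its Ksp.
La₂(CO₃)₃(s) ⇌ 2 La³⁺(aq) + 3 CO₃²⁻(aq)
Ksp = [La³⁺]^2[CO₃²⁻]^3 = [CO₃²⁻]^3(0.25)^2
[CO₃²⁻]^3 = 7.8×10⁻³⁴ / (0.25)^2 = 1.2×10⁻³²
[CO₃²⁻] = 2.3×10⁻¹¹ mol/L

2.3×10⁻¹¹ M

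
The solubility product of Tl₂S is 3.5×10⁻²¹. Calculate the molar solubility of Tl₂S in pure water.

Tl₂S(s) ⇌ 2 Tl⁺(aq) + S²⁻(aq)
Let s be the molar solubility. Then [Tl⁺] = 2s and [S²⁻] = s.
Ksp = [Tl⁺]^2[S²⁻] = (2s)^2 · s = 4s^3
4s^3 = 3.5×10⁻²¹  ⇒  s^3 = 8.8×10⁻²²
Taking the 3rd root, s = 9.6×10⁻⁸ mol/L.

9.6×10⁻⁸ M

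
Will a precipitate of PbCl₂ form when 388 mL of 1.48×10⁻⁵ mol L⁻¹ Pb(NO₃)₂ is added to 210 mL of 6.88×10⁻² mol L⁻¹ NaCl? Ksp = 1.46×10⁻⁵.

Total volume after mixing = 388 + 210 = 598 mL.
[Pb²⁺] = (1.48×10⁻⁵)(388)/598 = 9.60×10⁻⁶ mol L⁻¹
[Cl⁻] = (6.88×10⁻²)(210)/598 = 2.42×10⁻² mol L⁻¹
Q = [Pb²⁺][Cl⁻]^2 = 5.61×10⁻⁹
Q < Ksp (5.61×10⁻⁹ vs 1.46×10⁻⁵); the solution remains unsaturated and no precipitate forms.

No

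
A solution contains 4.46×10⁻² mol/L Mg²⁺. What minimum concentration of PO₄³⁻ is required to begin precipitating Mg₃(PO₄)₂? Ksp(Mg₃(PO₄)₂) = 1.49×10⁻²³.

Precipitation begins when Q = Ksp.
Mg₃(PO₄)₂(s) ⇌ 3 Mg²⁺(aq) + 2 PO₄³⁻(aq)
Ksp = [Mg²⁺]^3[PO₄³⁻]^2 = [PO₄³⁻]^2(4.46×10⁻²)^3
[PO₄³⁻]^2 = 1.49×10⁻²³ / (4.46×10⁻²)^3 = 1.68×10⁻¹⁹
[PO₄³⁻] = 4.10×10⁻¹⁰ mol/L

4.10×10⁻¹⁰ M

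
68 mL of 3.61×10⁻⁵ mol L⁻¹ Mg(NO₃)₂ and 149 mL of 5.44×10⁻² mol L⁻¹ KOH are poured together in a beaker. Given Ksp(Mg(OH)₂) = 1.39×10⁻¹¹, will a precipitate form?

Yes

After mixing, V = 68 mL + 149 mL = 217 mL.
[Mg²⁺] = (3.61×10⁻⁵)(68)/217 = 1.13×10⁻⁵ mol L⁻¹
[OH⁻] = (5.44×10⁻²)(149)/217 = 3.74×10⁻² mol L⁻¹
Q = [Mg²⁺][OH⁻]^2 = 1.58×10⁻⁸
Because Q > Ksp (1.58×10⁻⁸ vs 1.39×10⁻¹¹), a precipitate of Mg(OH)₂ forms.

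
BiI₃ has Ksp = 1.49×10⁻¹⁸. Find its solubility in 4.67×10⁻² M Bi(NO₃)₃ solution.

1.06×10⁻⁶ M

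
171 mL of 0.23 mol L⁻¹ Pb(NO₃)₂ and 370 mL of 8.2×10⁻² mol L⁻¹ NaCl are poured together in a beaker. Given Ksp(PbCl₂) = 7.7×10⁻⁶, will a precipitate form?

Yes

After mixing, V = 171 mL + 370 mL = 541 mL.
[Pb²⁺] = (0.23)(171)/541 = 7.3×10⁻² mol L⁻¹
[Cl⁻] = (8.2×10⁻²)(370)/541 = 5.6×10⁻² mol L⁻¹
Q = [Pb²⁺][Cl⁻]^2 = 2.3×10⁻⁴
Because Q > Ksp (2.3×10⁻⁴ vs 7.7×10⁻⁶), a precipitate of PbCl₂ forms.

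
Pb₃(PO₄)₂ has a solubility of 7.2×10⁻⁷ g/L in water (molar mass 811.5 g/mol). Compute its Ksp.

s = (7.2×10⁻⁷ g L⁻¹)/(811.5 g mol⁻¹) = 8.872×10⁻¹⁰ M
Pb₃(PO₄)₂(s) ⇌ 3 Pb²⁺(aq) + 2 PO₄³⁻(aq)
With molar solubility s: [Pb²⁺] = 3s, [PO₄³⁻] = 2s.
Ksp = [Pb²⁺]^3[PO₄³⁻]^2 = (3s)^3 · (2s)^2 = 108s^5
Ksp = 108 × (8.872×10⁻¹⁰)^5 = 5.9×10⁻⁴⁴

Ksp = 5.9×10⁻⁴⁴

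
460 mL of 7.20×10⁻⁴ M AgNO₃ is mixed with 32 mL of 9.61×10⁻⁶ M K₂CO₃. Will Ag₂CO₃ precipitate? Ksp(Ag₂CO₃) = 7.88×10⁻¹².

Total volume after mixing = 460 + 32 = 492 mL.
[Ag⁺] = (7.20×10⁻⁴)(460)/492 = 6.73×10⁻⁴ M
[CO₃²⁻] = (9.61×10⁻⁶)(32)/492 = 6.25×10⁻⁷ M
Q = [Ag⁺]^2[CO₃²⁻] = 2.83×10⁻¹³
Q = 2.83×10⁻¹³ < Ksp = 7.88×10⁻¹², so the solution is unsaturated and no precipitate forms.

No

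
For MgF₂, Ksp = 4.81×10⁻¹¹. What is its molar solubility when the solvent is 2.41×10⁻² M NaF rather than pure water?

8.28×10⁻⁸ M

MgF₂(s) ⇌ Mg²⁺(aq) + 2 F⁻(aq)
Let s be the solubility of MgF₂ here. The common ion gives [F⁻] ≈ 2.41×10⁻² M, and [Mg²⁺] = s.
Ksp = [Mg²⁺][F⁻]^2 = s(2.41×10⁻²)^2
s = 4.81×10⁻¹¹ / (2.41×10⁻²)^2 = 8.28×10⁻⁸
s = 8.28×10⁻⁸ M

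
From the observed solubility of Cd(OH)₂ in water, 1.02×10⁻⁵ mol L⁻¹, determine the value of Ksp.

Cd(OH)₂(s) ⇌ Cd²⁺(aq) + 2 OH⁻(aq)
Call the molar solubility s, so that [Cd²⁺] = s and [OH⁻] = 2s.
Ksp = [Cd²⁺][OH⁻]^2 = s · (2s)^2 = 4s^3
Ksp = 4 × (1.02×10⁻⁵)^3 = 4.24×10⁻¹⁵

Ksp = 4.24×10⁻¹⁵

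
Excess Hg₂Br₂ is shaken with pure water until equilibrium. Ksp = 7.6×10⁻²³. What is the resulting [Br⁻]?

Hg₂Br₂(s) ⇌ Hg₂²⁺(aq) + 2 Br⁻(aq)
With molar solubility s: [Hg₂²⁺] = s, [Br⁻] = 2s.
Ksp = [Hg₂²⁺][Br⁻]^2 = s · (2s)^2 = 4s^3 = 7.6×10⁻²³
s = 2.7×10⁻⁸ mol/L
[Br⁻] = 2s = 5.3×10⁻⁸ mol/L

5.3×10⁻⁸ M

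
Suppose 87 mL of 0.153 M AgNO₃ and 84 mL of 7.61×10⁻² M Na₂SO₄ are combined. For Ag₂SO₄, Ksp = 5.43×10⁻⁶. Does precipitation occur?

Yes

After mixing, V = 87 mL + 84 mL = 171 mL.
[Ag⁺] = (0.153)(87)/171 = 7.78×10⁻² M
[SO₄²⁻] = (7.61×10⁻²)(84)/171 = 3.74×10⁻² M
Q = [Ag⁺]^2[SO₄²⁻] = 2.27×10⁻⁴
Q = 2.27×10⁻⁴ > Ksp = 5.43×10⁻⁶, so the solution is supersaturated and Ag₂SO₄ precipitates.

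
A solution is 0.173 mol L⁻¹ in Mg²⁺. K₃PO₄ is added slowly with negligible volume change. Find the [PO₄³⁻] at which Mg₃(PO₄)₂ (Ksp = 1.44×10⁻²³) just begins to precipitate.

Precipitation begins when Q = Ksp.
Mg₃(PO₄)₂(s) ⇌ 3 Mg²⁺(aq) + 2 PO₄³⁻(aq)
Ksp = [Mg²⁺]^3[PO₄³⁻]^2 = [PO₄³⁻]^2(0.173)^3
[PO₄³⁻]^2 = 1.44×10⁻²³ / (0.173)^3 = 2.78×10⁻²¹
[PO₄³⁻] = 5.27×10⁻¹¹ mol L⁻¹

5.27×10⁻¹¹ M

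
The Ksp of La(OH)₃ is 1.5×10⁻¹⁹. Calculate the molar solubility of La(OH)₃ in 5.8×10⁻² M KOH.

La(OH)₃(s) ⇌ La³⁺(aq) + 3 OH⁻(aq)
Let s be the solubility of La(OH)₃ here. The common ion gives [OH⁻] ≈ 5.8×10⁻² M, and [La³⁺] = s.
Ksp = [La³⁺][OH⁻]^3 = s(5.8×10⁻²)^3
s = 1.5×10⁻¹⁹ / (5.8×10⁻²)^3 = 7.7×10⁻¹⁶
s = 7.7×10⁻¹⁶ M

7.7×10⁻¹⁶ M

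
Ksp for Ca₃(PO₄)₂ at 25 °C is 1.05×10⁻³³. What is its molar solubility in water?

9.94×10⁻⁸ M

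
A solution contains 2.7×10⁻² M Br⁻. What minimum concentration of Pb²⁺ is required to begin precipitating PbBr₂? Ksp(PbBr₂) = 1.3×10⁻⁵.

The threshold for precipitation is Q = Ksp.
PbBr₂(s) ⇌ Pb²⁺(aq) + 2 Br⁻(aq)
Ksp = [Pb²⁺][Br⁻]^2 = [Pb²⁺](2.7×10⁻²)^2
[Pb²⁺] = 1.3×10⁻⁵ / (2.7×10⁻²)^2 = 1.8×10⁻²
[Pb²⁺] = 1.8×10⁻² M

1.8×10⁻² M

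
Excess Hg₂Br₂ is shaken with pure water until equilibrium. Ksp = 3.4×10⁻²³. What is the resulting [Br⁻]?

Hg₂Br₂(s) ⇌ Hg₂²⁺(aq) + 2 Br⁻(aq)
With molar solubility s: [Hg₂²⁺] = s, [Br⁻] = 2s.
Ksp = [Hg₂²⁺][Br⁻]^2 = s · (2s)^2 = 4s^3 = 3.4×10⁻²³
s = 2.0×10⁻⁸ mol/L
[Br⁻] = 2s = 4.1×10⁻⁸ mol/L

4.1×10⁻⁸ M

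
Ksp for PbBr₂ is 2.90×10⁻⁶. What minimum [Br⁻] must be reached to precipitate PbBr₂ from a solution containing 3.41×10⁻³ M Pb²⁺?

2.92×10⁻² M

Each salt precipitates once Q = Ksp for that salt.
PbBr₂(s) ⇌ Pb²⁺(aq) + 2 Br⁻(aq)
Ksp = [Pb²⁺][Br⁻]^2 = [Br⁻]^2(3.41×10⁻³)
[Br⁻]^2 = 2.90×10⁻⁶ / (3.41×10⁻³) = 8.50×10⁻⁴
[Br⁻] = 2.92×10⁻² M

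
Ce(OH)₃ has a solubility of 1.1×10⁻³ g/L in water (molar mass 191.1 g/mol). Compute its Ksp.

Ksp = 3.0×10⁻²⁰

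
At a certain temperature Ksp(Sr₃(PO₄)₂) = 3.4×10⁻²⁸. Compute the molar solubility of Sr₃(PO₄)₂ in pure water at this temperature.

Sr₃(PO₄)₂(s) ⇌ 3 Sr²⁺(aq) + 2 PO₄³⁻(aq)
Let s be the molar solubility. Then [Sr²⁺] = 3s and [PO₄³⁻] = 2s.
Ksp = [Sr²⁺]^3[PO₄³⁻]^2 = (3s)^3 · (2s)^2 = 108s^5
108s^5 = 3.4×10⁻²⁸  ⇒  s^5 = 3.1×10⁻³⁰
Taking the 5th root, s = 1.3×10⁻⁶ mol/L.

1.3×10⁻⁶ M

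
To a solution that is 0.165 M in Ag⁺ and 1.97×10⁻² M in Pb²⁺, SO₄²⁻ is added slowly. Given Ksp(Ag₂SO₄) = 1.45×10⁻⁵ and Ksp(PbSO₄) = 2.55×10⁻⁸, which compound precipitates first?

PbSO₄

Precipitation begins when Q = Ksp.
For Ag₂SO₄: [SO₄²⁻] = (Ksp/[Ag⁺]^2) = 5.33×10⁻⁴ M
For PbSO₄: [SO₄²⁻] = (Ksp/[Pb²⁺]) = 1.29×10⁻⁶ M
PbSO₄ requires the lower [SO₄²⁻], so it precipitates first.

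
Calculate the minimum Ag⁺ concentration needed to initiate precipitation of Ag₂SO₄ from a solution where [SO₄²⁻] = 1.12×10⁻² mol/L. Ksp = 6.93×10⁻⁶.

Each salt precipitates once Q = Ksp for that salt.
Ag₂SO₄(s) ⇌ 2 Ag⁺(aq) + SO₄²⁻(aq)
Ksp = [Ag⁺]^2[SO₄²⁻] = [Ag⁺]^2(1.12×10⁻²)
[Ag⁺]^2 = 6.93×10⁻⁶ / (1.12×10⁻²) = 6.19×10⁻⁴
[Ag⁺] = 2.49×10⁻² mol/L

2.49×10⁻² M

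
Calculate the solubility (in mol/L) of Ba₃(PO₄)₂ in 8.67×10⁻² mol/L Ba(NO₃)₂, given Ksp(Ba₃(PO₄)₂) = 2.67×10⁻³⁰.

3.20×10⁻¹⁴ M

Ba₃(PO₄)₂(s) ⇌ 3 Ba²⁺(aq) + 2 PO₄³⁻(aq)
Ba²⁺ is already present at 8.67×10⁻² mol/L. If s mol/L of Ba₃(PO₄)₂ dissolves, [PO₄³⁻] = 2s while [Ba²⁺] ≈ 8.67×10⁻² mol/L.
Ksp = [Ba²⁺]^3[PO₄³⁻]^2 = (8.67×10⁻²)^3(2s)^2
(2s)^2 = 2.67×10⁻³⁰ / (8.67×10⁻²)^3 = 4.10×10⁻²⁷
s = 3.20×10⁻¹⁴ mol/L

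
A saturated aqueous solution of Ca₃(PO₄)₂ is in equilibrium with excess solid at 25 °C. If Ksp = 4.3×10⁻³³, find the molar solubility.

Ca₃(PO₄)₂(s) ⇌ 3 Ca²⁺(aq) + 2 PO₄³⁻(aq)
If s mol/L of Ca₃(PO₄)₂ dissolves, [Ca²⁺] = 3s and [PO₄³⁻] = 2s.
Ksp = [Ca²⁺]^3[PO₄³⁻]^2 = (3s)^3 · (2s)^2 = 108s^5
108s^5 = 4.3×10⁻³³  ⇒  s^5 = 4.0×10⁻³⁵
s = 1.3×10⁻⁷ M

1.3×10⁻⁷ M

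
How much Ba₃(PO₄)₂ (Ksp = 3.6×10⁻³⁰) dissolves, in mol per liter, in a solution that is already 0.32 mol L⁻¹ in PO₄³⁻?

1.1×10⁻¹⁰ M

Ba₃(PO₄)₂(s) ⇌ 3 Ba²⁺(aq) + 2 PO₄³⁻(aq)
The solution already contains PO₄³⁻ at 0.32 mol L⁻¹. Let s be the molar solubility of Ba₃(PO₄)₂.
[PO₄³⁻] ≈ 0.32 mol L⁻¹ (common ion dominates); [Ba²⁺] = 3s.
Ksp = [Ba²⁺]^3[PO₄³⁻]^2 = (3s)^3(0.32)^2
(3s)^3 = 3.6×10⁻³⁰ / (0.32)^2 = 3.5×10⁻²⁹
s = 1.1×10⁻¹⁰ mol L⁻¹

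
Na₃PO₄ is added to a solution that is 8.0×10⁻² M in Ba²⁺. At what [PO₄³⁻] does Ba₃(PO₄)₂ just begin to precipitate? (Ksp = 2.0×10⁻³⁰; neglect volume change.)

6.3×10⁻¹⁴ M

Each salt precipitates once Q = Ksp for that salt.
Ba₃(PO₄)₂(s) ⇌ 3 Ba²⁺(aq) + 2 PO₄³⁻(aq)
Ksp = [Ba²⁺]^3[PO₄³⁻]^2 = [PO₄³⁻]^2(8.0×10⁻²)^3
[PO₄³⁻]^2 = 2.0×10⁻³⁰ / (8.0×10⁻²)^3 = 3.9×10⁻²⁷
[PO₄³⁻] = 6.3×10⁻¹⁴ M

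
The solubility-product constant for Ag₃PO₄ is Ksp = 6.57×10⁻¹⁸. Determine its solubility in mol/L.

2.22×10⁻⁵ M

Ag₃PO₄(s) ⇌ 3 Ag⁺(aq) + PO₄³⁻(aq)
With molar solubility s: [Ag⁺] = 3s, [PO₄³⁻] = s.
Ksp = [Ag⁺]^3[PO₄³⁻] = (3s)^3 · s = 27s^4
27s^4 = 6.57×10⁻¹⁸  ⇒  s^4 = 2.43×10⁻¹⁹
s = 2.22×10⁻⁵ mol/L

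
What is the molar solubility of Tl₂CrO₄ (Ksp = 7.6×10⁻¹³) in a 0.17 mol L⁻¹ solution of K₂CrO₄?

1.1×10⁻⁶ M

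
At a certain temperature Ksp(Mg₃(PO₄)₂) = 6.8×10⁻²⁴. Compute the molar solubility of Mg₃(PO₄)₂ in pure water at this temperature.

Mg₃(PO₄)₂(s) ⇌ 3 Mg²⁺(aq) + 2 PO₄³⁻(aq)
If s mol/L of Mg₃(PO₄)₂ dissolves, [Mg²⁺] = 3s and [PO₄³⁻] = 2s.
Ksp = [Mg²⁺]^3[PO₄³⁻]^2 = (3s)^3 · (2s)^2 = 108s^5
108s^5 = 6.8×10⁻²⁴  ⇒  s^5 = 6.3×10⁻²⁶
s = (6.3×10⁻²⁶)^(1/5) = 9.1×10⁻⁶ M

9.1×10⁻⁶ M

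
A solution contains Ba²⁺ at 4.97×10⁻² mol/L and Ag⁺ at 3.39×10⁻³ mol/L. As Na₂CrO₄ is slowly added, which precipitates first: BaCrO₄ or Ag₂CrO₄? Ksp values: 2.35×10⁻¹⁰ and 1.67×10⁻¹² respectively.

Precipitation of each salt begins when its ion product equals Ksp.
For BaCrO₄: [CrO₄²⁻] = (Ksp/[Ba²⁺]) = 4.73×10⁻⁹ mol/L
For Ag₂CrO₄: [CrO₄²⁻] = (Ksp/[Ag⁺]^2) = 1.45×10⁻⁷ mol/L
The smaller threshold [CrO₄²⁻] is reached first, so BaCrO₄ precipitates first.

BaCrO₄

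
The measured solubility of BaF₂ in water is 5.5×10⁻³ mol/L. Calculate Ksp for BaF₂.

Ksp = 6.7×10⁻⁷

BaF₂(s) ⇌ Ba²⁺(aq) + 2 F⁻(aq)
With molar solubility s: [Ba²⁺] = s, [F⁻] = 2s.
Ksp = [Ba²⁺][F⁻]^2 = s · (2s)^2 = 4s^3
Ksp = 4 × (5.5×10⁻³)^3 = 6.7×10⁻⁷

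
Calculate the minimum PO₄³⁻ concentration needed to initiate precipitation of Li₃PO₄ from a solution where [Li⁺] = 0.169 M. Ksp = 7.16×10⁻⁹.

1.48×10⁻⁶ M

Precipitation begins when Q = Ksp.
Li₃PO₄(s) ⇌ 3 Li⁺(aq) + PO₄³⁻(aq)
Ksp = [Li⁺]^3[PO₄³⁻] = [PO₄³⁻](0.169)^3
[PO₄³⁻] = 7.16×10⁻⁹ / (0.169)^3 = 1.48×10⁻⁶
[PO₄³⁻] = 1.48×10⁻⁶ M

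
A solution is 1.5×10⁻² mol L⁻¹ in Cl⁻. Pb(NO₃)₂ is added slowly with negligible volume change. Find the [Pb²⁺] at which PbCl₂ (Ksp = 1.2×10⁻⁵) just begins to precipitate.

5.3×10⁻² M

The threshold for precipitation is Q = Ksp.
PbCl₂(s) ⇌ Pb²⁺(aq) + 2 Cl⁻(aq)
Ksp = [Pb²⁺][Cl⁻]^2 = [Pb²⁺](1.5×10⁻²)^2
[Pb²⁺] = 1.2×10⁻⁵ / (1.5×10⁻²)^2 = 5.3×10⁻²
[Pb²⁺] = 5.3×10⁻² mol L⁻¹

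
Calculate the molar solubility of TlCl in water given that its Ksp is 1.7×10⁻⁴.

1.3×10⁻² M

TlCl(s) ⇌ Tl⁺(aq) + Cl⁻(aq)
Call the molar solubility s, so that [Tl⁺] = s and [Cl⁻] = s.
Ksp = [Tl⁺][Cl⁻] = s · s = s^2
s^2 = 1.7×10⁻⁴
Taking the 2nd root, s = 1.3×10⁻² mol/L.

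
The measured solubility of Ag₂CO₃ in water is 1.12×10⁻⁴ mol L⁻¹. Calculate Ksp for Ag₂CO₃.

Ag₂CO₃(s) ⇌ 2 Ag⁺(aq) + CO₃²⁻(aq)
With molar solubility s: [Ag⁺] = 2s, [CO₃²⁻] = s.
Ksp = [Ag⁺]^2[CO₃²⁻] = (2s)^2 · s = 4s^3
Ksp = 4 × (1.12×10⁻⁴)^3 = 5.62×10⁻¹²

Ksp = 5.62×10⁻¹²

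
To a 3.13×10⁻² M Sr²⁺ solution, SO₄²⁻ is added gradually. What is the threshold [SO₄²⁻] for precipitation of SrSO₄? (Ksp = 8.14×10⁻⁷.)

The threshold for precipitation is Q = Ksp.
SrSO₄(s) ⇌ Sr²⁺(aq) + SO₄²⁻(aq)
Ksp = [Sr²⁺][SO₄²⁻] = [SO₄²⁻](3.13×10⁻²)
[SO₄²⁻] = 8.14×10⁻⁷ / (3.13×10⁻²) = 2.60×10⁻⁵
[SO₄²⁻] = 2.60×10⁻⁵ M

2.60×10⁻⁵ M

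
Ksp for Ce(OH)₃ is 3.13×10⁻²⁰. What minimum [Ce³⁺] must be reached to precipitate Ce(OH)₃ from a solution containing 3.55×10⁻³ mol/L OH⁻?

7.00×10⁻¹³ M

The threshold for precipitation is Q = Ksp.
Ce(OH)₃(s) ⇌ Ce³⁺(aq) + 3 OH⁻(aq)
Ksp = [Ce³⁺][OH⁻]^3 = [Ce³⁺](3.55×10⁻³)^3
[Ce³⁺] = 3.13×10⁻²⁰ / (3.55×10⁻³)^3 = 7.00×10⁻¹³
[Ce³⁺] = 7.00×10⁻¹³ mol/L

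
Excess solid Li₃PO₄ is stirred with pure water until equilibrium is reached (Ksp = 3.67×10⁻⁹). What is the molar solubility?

Li₃PO₄(s) ⇌ 3 Li⁺(aq) + PO₄³⁻(aq)
Let s be the molar solubility. Then [Li⁺] = 3s and [PO₄³⁻] = s.
Ksp = [Li⁺]^3[PO₄³⁻] = (3s)^3 · s = 27s^4
27s^4 = 3.67×10⁻⁹  ⇒  s^4 = 1.36×10⁻¹⁰
Taking the 4th root, s = 3.41×10⁻³ mol/L.

3.41×10⁻³ M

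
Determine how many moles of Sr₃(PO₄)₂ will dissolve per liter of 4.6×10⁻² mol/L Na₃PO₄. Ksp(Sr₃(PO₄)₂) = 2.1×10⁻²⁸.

Sr₃(PO₄)₂(s) ⇌ 3 Sr²⁺(aq) + 2 PO₄³⁻(aq)
With PO₄³⁻ already at 4.6×10⁻² mol/L and s small, take [PO₄³⁻] ≈ 4.6×10⁻² mol/L and [Sr²⁺] = 3s.
Ksp = [Sr²⁺]^3[PO₄³⁻]^2 = (3s)^3(4.6×10⁻²)^2
(3s)^3 = 2.1×10⁻²⁸ / (4.6×10⁻²)^2 = 9.9×10⁻²⁶
s = 1.5×10⁻⁹ mol/L

1.5×10⁻⁹ M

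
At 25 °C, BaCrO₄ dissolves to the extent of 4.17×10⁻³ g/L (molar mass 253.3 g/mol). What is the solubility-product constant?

Ksp = 2.71×10⁻¹⁰

Molar solubility s = (4.17×10⁻³ g/L) / (253.3 g/mol) = 1.6463×10⁻⁵ mol/L
BaCrO₄(s) ⇌ Ba²⁺(aq) + CrO₄²⁻(aq)
If s mol/L of BaCrO₄ dissolves, [Ba²⁺] = s and [CrO₄²⁻] = s.
Ksp = [Ba²⁺][CrO₄²⁻] = s · s = s^2
Ksp = (1.6463×10⁻⁵)^2 = 2.71×10⁻¹⁰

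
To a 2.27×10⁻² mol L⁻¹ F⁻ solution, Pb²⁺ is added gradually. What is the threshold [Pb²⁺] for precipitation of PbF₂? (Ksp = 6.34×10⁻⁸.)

1.23×10⁻⁴ M

A salt starts to precipitate once the ion product Q reaches its Ksp.
PbF₂(s) ⇌ Pb²⁺(aq) + 2 F⁻(aq)
Ksp = [Pb²⁺][F⁻]^2 = [Pb²⁺](2.27×10⁻²)^2
[Pb²⁺] = 6.34×10⁻⁸ / (2.27×10⁻²)^2 = 1.23×10⁻⁴
[Pb²⁺] = 1.23×10⁻⁴ mol L⁻¹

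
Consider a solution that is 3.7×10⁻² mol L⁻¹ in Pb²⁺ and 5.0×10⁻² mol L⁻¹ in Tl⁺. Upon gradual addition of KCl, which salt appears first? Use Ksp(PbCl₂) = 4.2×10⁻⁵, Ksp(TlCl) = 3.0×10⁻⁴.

TlCl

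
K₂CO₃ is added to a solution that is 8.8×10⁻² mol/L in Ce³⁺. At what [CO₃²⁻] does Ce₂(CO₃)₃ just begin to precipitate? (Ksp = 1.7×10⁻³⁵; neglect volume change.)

The threshold for precipitation is Q = Ksp.
Ce₂(CO₃)₃(s) ⇌ 2 Ce³⁺(aq) + 3 CO₃²⁻(aq)
Ksp = [Ce³⁺]^2[CO₃²⁻]^3 = [CO₃²⁻]^3(8.8×10⁻²)^2
[CO₃²⁻]^3 = 1.7×10⁻³⁵ / (8.8×10⁻²)^2 = 2.2×10⁻³³
[CO₃²⁻] = 1.3×10⁻¹¹ mol/L

1.3×10⁻¹¹ M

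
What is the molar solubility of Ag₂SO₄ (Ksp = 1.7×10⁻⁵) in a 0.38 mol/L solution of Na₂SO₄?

3.3×10⁻³ M

Ag₂SO₄(s) ⇌ 2 Ag⁺(aq) + SO₄²⁻(aq)
The solution already contains SO₄²⁻ at 0.38 mol/L. Let s be the molar solubility of Ag₂SO₄.
[SO₄²⁻] ≈ 0.38 mol/L (common ion dominates); [Ag⁺] = 2s.
Ksp = [Ag⁺]^2[SO₄²⁻] = (2s)^2(0.38)
(2s)^2 = 1.7×10⁻⁵ / (0.38) = 4.5×10⁻⁵
s = 3.3×10⁻³ mol/L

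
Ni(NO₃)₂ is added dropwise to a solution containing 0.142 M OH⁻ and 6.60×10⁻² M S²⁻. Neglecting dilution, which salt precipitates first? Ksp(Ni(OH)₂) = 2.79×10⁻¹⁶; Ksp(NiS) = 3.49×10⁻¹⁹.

NiS

A salt starts to precipitate once the ion product Q reaches its Ksp.
For Ni(OH)₂: [Ni²⁺] = (Ksp/[OH⁻]^2) = 1.38×10⁻¹⁴ M
For NiS: [Ni²⁺] = (Ksp/[S²⁻]) = 5.29×10⁻¹⁸ M
NiS requires the lower [Ni²⁺], so it precipitates first.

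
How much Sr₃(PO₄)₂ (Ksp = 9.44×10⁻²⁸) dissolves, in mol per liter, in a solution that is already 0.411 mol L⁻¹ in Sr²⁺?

Sr₃(PO₄)₂(s) ⇌ 3 Sr²⁺(aq) + 2 PO₄³⁻(aq)
The solution already contains Sr²⁺ at 0.411 mol L⁻¹. Let s be the molar solubility of Sr₃(PO₄)₂.
[Sr²⁺] ≈ 0.411 mol L⁻¹ (common ion dominates); [PO₄³⁻] = 2s.
Ksp = [Sr²⁺]^3[PO₄³⁻]^2 = (0.411)^3(2s)^2
(2s)^2 = 9.44×10⁻²⁸ / (0.411)^3 = 1.36×10⁻²⁶
s = 5.83×10⁻¹⁴ mol L⁻¹

5.83×10⁻¹⁴ M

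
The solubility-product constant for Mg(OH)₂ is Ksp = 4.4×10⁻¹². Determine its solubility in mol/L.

1.0×10⁻⁴ M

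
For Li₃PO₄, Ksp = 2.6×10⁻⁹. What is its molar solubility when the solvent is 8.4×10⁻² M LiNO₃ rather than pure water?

Li₃PO₄(s) ⇌ 3 Li⁺(aq) + PO₄³⁻(aq)
With Li⁺ already at 8.4×10⁻² M and s small, take [Li⁺] ≈ 8.4×10⁻² M and [PO₄³⁻] = s.
Ksp = [Li⁺]^3[PO₄³⁻] = (8.4×10⁻²)^3s
s = 2.6×10⁻⁹ / (8.4×10⁻²)^3 = 4.4×10⁻⁶
s = 4.4×10⁻⁶ M

4.4×10⁻⁶ M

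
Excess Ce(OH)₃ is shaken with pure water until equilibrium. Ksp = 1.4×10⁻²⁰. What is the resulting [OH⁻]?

1.4×10⁻⁵ M

Ce(OH)₃(s) ⇌ Ce³⁺(aq) + 3 OH⁻(aq)
With molar solubility s: [Ce³⁺] = s, [OH⁻] = 3s.
Ksp = [Ce³⁺][OH⁻]^3 = s · (3s)^3 = 27s^4 = 1.4×10⁻²⁰
s = 4.8×10⁻⁶ M
[OH⁻] = 3s = 1.4×10⁻⁵ M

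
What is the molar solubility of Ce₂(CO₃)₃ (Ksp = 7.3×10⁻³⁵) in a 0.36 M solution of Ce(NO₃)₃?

Ce₂(CO₃)₃(s) ⇌ 2 Ce³⁺(aq) + 3 CO₃²⁻(aq)
Ce³⁺ is already present at 0.36 M. If s mol/L of Ce₂(CO₃)₃ dissolves, [CO₃²⁻] = 3s while [Ce³⁺] ≈ 0.36 M.
Ksp = [Ce³⁺]^2[CO₃²⁻]^3 = (0.36)^2(3s)^3
(3s)^3 = 7.3×10⁻³⁵ / (0.36)^2 = 5.6×10⁻³⁴
s = 2.8×10⁻¹² M

2.8×10⁻¹² M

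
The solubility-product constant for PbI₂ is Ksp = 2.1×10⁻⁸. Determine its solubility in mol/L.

1.7×10⁻³ M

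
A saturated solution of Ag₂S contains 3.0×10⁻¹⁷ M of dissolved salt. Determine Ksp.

Ag₂S(s) ⇌ 2 Ag⁺(aq) + S²⁻(aq)
Let s be the molar solubility. Then [Ag⁺] = 2s and [S²⁻] = s.
Ksp = [Ag⁺]^2[S²⁻] = (2s)^2 · s = 4s^3
Ksp = 4 × (3.0×10⁻¹⁷)^3 = 1.1×10⁻⁴⁹

Ksp = 1.1×10⁻⁴⁹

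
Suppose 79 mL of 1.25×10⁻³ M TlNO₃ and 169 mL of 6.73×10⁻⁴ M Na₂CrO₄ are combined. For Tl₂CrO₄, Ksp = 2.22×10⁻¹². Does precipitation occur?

The combined volume is 248 mL.
[Tl⁺] = (1.25×10⁻³)(79)/248 = 3.98×10⁻⁴ M
[CrO₄²⁻] = (6.73×10⁻⁴)(169)/248 = 4.59×10⁻⁴ M
Q = [Tl⁺]^2[CrO₄²⁻] = 7.27×10⁻¹¹
Because Q > Ksp (7.27×10⁻¹¹ vs 2.22×10⁻¹²), a precipitate of Tl₂CrO₄ forms.

Yes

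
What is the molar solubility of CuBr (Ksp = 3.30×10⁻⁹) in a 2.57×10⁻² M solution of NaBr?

1.28×10⁻⁷ M

CuBr(s) ⇌ Cu⁺(aq) + Br⁻(aq)
Br⁻ is already present at 2.57×10⁻² M. If s mol/L of CuBr dissolves, [Cu⁺] = s while [Br⁻] ≈ 2.57×10⁻² M.
Ksp = [Cu⁺][Br⁻] = s(2.57×10⁻²)
s = 3.30×10⁻⁹ / (2.57×10⁻²) = 1.28×10⁻⁷
s = 1.28×10⁻⁷ M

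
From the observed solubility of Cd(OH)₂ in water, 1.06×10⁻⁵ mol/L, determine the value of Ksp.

Ksp = 4.76×10⁻¹⁵

Cd(OH)₂(s) ⇌ Cd²⁺(aq) + 2 OH⁻(aq)
Call the molar solubility s, so that [Cd²⁺] = s and [OH⁻] = 2s.
Ksp = [Cd²⁺][OH⁻]^2 = s · (2s)^2 = 4s^3
Ksp = 4 × (1.06×10⁻⁵)^3 = 4.76×10⁻¹⁵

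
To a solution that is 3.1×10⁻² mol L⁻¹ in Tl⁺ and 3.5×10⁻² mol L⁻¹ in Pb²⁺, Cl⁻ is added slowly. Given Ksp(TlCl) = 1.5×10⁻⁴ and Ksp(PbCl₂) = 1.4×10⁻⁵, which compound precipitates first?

TlCl

Precipitation begins when Q = Ksp.
For TlCl: [Cl⁻] = (Ksp/[Tl⁺]) = 4.8×10⁻³ mol L⁻¹
For PbCl₂: [Cl⁻] = (Ksp/[Pb²⁺])^(1/2) = 2.0×10⁻² mol L⁻¹
The smaller threshold [Cl⁻] is reached first, so TlCl precipitates first.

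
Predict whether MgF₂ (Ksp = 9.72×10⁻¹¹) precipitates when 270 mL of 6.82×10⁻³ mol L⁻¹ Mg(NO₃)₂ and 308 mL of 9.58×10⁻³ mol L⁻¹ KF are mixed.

Total volume after mixing = 270 + 308 = 578 mL.
[Mg²⁺] = (6.82×10⁻³)(270)/578 = 3.19×10⁻³ mol L⁻¹
[F⁻] = (9.58×10⁻³)(308)/578 = 5.10×10⁻³ mol L⁻¹
Q = [Mg²⁺][F⁻]^2 = 8.30×10⁻⁸
Since Q (8.30×10⁻⁸) exceeds Ksp (9.72×10⁻¹¹), MgF₂ will precipitate.

Yes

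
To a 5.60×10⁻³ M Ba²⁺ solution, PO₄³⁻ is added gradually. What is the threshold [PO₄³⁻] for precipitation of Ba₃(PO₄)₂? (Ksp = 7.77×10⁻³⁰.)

Precipitation begins when Q = Ksp.
Ba₃(PO₄)₂(s) ⇌ 3 Ba²⁺(aq) + 2 PO₄³⁻(aq)
Ksp = [Ba²⁺]^3[PO₄³⁻]^2 = [PO₄³⁻]^2(5.60×10⁻³)^3
[PO₄³⁻]^2 = 7.77×10⁻³⁰ / (5.60×10⁻³)^3 = 4.42×10⁻²³
[PO₄³⁻] = 6.65×10⁻¹² M

6.65×10⁻¹² M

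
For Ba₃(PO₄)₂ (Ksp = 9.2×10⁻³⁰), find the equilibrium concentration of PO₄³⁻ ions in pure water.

1.2×10⁻⁶ M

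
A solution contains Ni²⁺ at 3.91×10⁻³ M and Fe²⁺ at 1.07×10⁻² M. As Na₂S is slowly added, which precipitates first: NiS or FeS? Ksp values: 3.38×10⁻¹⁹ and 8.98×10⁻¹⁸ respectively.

NiS

Each salt precipitates once Q = Ksp for that salt.
For NiS: [S²⁻] = (Ksp/[Ni²⁺]) = 8.64×10⁻¹⁷ M
For FeS: [S²⁻] = (Ksp/[Fe²⁺]) = 8.39×10⁻¹⁶ M
Since NiS needs less S²⁻ to reach saturation, it precipitates first.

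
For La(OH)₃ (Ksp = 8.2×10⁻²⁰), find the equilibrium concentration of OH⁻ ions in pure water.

2.2×10⁻⁵ M

La(OH)₃(s) ⇌ La³⁺(aq) + 3 OH⁻(aq)
Let s be the molar solubility. Then [La³⁺] = s and [OH⁻] = 3s.
Ksp = [La³⁺][OH⁻]^3 = s · (3s)^3 = 27s^4 = 8.2×10⁻²⁰
s = 7.4×10⁻⁶ mol/L
[OH⁻] = 3s = 2.2×10⁻⁵ mol/L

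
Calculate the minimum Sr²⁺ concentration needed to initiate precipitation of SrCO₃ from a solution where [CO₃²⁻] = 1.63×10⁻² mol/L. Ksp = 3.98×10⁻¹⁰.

2.44×10⁻⁸ M

Each salt precipitates once Q = Ksp for that salt.
SrCO₃(s) ⇌ Sr²⁺(aq) + CO₃²⁻(aq)
Ksp = [Sr²⁺][CO₃²⁻] = [Sr²⁺](1.63×10⁻²)
[Sr²⁺] = 3.98×10⁻¹⁰ / (1.63×10⁻²) = 2.44×10⁻⁸
[Sr²⁺] = 2.44×10⁻⁸ mol/L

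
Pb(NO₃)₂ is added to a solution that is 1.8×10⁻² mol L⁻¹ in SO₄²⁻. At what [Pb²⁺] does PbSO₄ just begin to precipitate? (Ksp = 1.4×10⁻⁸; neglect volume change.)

7.8×10⁻⁷ M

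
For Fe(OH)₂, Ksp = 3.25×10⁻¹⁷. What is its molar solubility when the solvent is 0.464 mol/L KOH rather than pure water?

1.51×10⁻¹⁶ M

Fe(OH)₂(s) ⇌ Fe²⁺(aq) + 2 OH⁻(aq)
Let s be the solubility of Fe(OH)₂ here. The common ion gives [OH⁻] ≈ 0.464 mol/L, and [Fe²⁺] = s.
Ksp = [Fe²⁺][OH⁻]^2 = s(0.464)^2
s = 3.25×10⁻¹⁷ / (0.464)^2 = 1.51×10⁻¹⁶
s = 1.51×10⁻¹⁶ mol/L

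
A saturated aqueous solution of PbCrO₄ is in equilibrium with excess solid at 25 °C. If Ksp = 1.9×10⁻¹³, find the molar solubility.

PbCrO₄(s) ⇌ Pb²⁺(aq) + CrO₄²⁻(aq)
If s mol/L of PbCrO₄ dissolves, [Pb²⁺] = s and [CrO₄²⁻] = s.
Ksp = [Pb²⁺][CrO₄²⁻] = s · s = s^2
s^2 = 1.9×10⁻¹³
s = (1.9×10⁻¹³)^(1/2) = 4.4×10⁻⁷ mol/L

4.4×10⁻⁷ M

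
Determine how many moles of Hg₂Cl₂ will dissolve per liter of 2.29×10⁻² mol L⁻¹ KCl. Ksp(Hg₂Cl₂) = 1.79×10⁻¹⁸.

3.41×10⁻¹⁵ M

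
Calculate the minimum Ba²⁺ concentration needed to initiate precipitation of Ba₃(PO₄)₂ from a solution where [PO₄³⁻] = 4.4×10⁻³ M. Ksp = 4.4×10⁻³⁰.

6.1×10⁻⁹ M

Precipitation of each salt begins when its ion product equals Ksp.
Ba₃(PO₄)₂(s) ⇌ 3 Ba²⁺(aq) + 2 PO₄³⁻(aq)
Ksp = [Ba²⁺]^3[PO₄³⁻]^2 = [Ba²⁺]^3(4.4×10⁻³)^2
[Ba²⁺]^3 = 4.4×10⁻³⁰ / (4.4×10⁻³)^2 = 2.3×10⁻²⁵
[Ba²⁺] = 6.1×10⁻⁹ M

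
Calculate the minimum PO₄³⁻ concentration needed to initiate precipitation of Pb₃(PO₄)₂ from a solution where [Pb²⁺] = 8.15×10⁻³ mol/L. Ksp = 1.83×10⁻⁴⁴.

Precipitation of each salt begins when its ion product equals Ksp.
Pb₃(PO₄)₂(s) ⇌ 3 Pb²⁺(aq) + 2 PO₄³⁻(aq)
Ksp = [Pb²⁺]^3[PO₄³⁻]^2 = [PO₄³⁻]^2(8.15×10⁻³)^3
[PO₄³⁻]^2 = 1.83×10⁻⁴⁴ / (8.15×10⁻³)^3 = 3.38×10⁻³⁸
[PO₄³⁻] = 1.84×10⁻¹⁹ mol/L

1.84×10⁻¹⁹ M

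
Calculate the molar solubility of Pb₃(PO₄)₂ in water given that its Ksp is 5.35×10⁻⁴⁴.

8.69×10⁻¹⁰ M

Pb₃(PO₄)₂(s) ⇌ 3 Pb²⁺(aq) + 2 PO₄³⁻(aq)
With molar solubility s: [Pb²⁺] = 3s, [PO₄³⁻] = 2s.
Ksp = [Pb²⁺]^3[PO₄³⁻]^2 = (3s)^3 · (2s)^2 = 108s^5
108s^5 = 5.35×10⁻⁴⁴  ⇒  s^5 = 4.95×10⁻⁴⁶
s = (4.95×10⁻⁴⁶)^(1/5) = 8.69×10⁻¹⁰ mol/L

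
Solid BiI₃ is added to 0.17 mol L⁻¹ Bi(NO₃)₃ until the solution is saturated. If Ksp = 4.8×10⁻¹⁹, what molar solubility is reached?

4.7×10⁻⁷ M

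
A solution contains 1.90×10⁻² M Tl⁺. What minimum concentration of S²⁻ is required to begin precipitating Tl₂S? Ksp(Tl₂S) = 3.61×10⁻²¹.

1.00×10⁻¹⁷ M

A salt starts to precipitate once the ion product Q reaches its Ksp.
Tl₂S(s) ⇌ 2 Tl⁺(aq) + S²⁻(aq)
Ksp = [Tl⁺]^2[S²⁻] = [S²⁻](1.90×10⁻²)^2
[S²⁻] = 3.61×10⁻²¹ / (1.90×10⁻²)^2 = 1.00×10⁻¹⁷
[S²⁻] = 1.00×10⁻¹⁷ M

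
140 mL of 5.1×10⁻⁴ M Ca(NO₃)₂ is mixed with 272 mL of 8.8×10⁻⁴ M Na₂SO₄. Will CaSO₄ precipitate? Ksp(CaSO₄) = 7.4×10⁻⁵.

No

The combined volume is 412 mL.
[Ca²⁺] = (5.1×10⁻⁴)(140)/412 = 1.7×10⁻⁴ M
[SO₄²⁻] = (8.8×10⁻⁴)(272)/412 = 5.8×10⁻⁴ M
Q = [Ca²⁺][SO₄²⁻] = 1.0×10⁻⁷
Q < Ksp (1.0×10⁻⁷ vs 7.4×10⁻⁵); the solution remains unsaturated and no precipitate forms.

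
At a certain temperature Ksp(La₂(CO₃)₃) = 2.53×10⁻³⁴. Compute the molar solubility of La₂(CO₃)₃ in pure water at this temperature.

La₂(CO₃)₃(s) ⇌ 2 La³⁺(aq) + 3 CO₃²⁻(aq)
Let s be the molar solubility. Then [La³⁺] = 2s and [CO₃²⁻] = 3s.
Ksp = [La³⁺]^2[CO₃²⁻]^3 = (2s)^2 · (3s)^3 = 108s^5
108s^5 = 2.53×10⁻³⁴  ⇒  s^5 = 2.34×10⁻³⁶
s = 7.48×10⁻⁸ M

7.48×10⁻⁸ M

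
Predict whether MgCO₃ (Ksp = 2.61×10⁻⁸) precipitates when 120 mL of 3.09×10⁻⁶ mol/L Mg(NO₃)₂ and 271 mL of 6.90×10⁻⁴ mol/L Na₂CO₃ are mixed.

No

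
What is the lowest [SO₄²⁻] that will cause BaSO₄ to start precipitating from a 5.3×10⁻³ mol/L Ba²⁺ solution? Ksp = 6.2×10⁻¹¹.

1.2×10⁻⁸ M

Precipitation begins when Q = Ksp.
BaSO₄(s) ⇌ Ba²⁺(aq) + SO₄²⁻(aq)
Ksp = [Ba²⁺][SO₄²⁻] = [SO₄²⁻](5.3×10⁻³)
[SO₄²⁻] = 6.2×10⁻¹¹ / (5.3×10⁻³) = 1.2×10⁻⁸
[SO₄²⁻] = 1.2×10⁻⁸ mol/L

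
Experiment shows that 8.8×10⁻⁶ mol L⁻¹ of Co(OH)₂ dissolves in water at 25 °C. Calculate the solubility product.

Co(OH)₂(s) ⇌ Co²⁺(aq) + 2 OH⁻(aq)
If s mol/L of Co(OH)₂ dissolves, [Co²⁺] = s and [OH⁻] = 2s.
Ksp = [Co²⁺][OH⁻]^2 = s · (2s)^2 = 4s^3
Ksp = 4 × (8.8×10⁻⁶)^3 = 2.7×10⁻¹⁵

Ksp = 2.7×10⁻¹⁵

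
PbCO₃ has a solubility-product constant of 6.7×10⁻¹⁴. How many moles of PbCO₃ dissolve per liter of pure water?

2.6×10⁻⁷ M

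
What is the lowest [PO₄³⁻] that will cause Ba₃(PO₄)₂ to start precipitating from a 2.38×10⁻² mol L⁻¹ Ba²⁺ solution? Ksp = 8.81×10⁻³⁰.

Precipitation begins when Q = Ksp.
Ba₃(PO₄)₂(s) ⇌ 3 Ba²⁺(aq) + 2 PO₄³⁻(aq)
Ksp = [Ba²⁺]^3[PO₄³⁻]^2 = [PO₄³⁻]^2(2.38×10⁻²)^3
[PO₄³⁻]^2 = 8.81×10⁻³⁰ / (2.38×10⁻²)^3 = 6.53×10⁻²⁵
[PO₄³⁻] = 8.08×10⁻¹³ mol L⁻¹

8.08×10⁻¹³ M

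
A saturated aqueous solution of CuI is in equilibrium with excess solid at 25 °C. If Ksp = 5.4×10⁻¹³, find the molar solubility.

CuI(s) ⇌ Cu⁺(aq) + I⁻(aq)
Call the molar solubility s, so that [Cu⁺] = s and [I⁻] = s.
Ksp = [Cu⁺][I⁻] = s · s = s^2
s^2 = 5.4×10⁻¹³
s = (5.4×10⁻¹³)^(1/2) = 7.3×10⁻⁷ M

7.3×10⁻⁷ M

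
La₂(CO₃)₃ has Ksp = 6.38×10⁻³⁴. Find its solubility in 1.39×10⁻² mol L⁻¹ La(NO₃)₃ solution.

4.96×10⁻¹¹ M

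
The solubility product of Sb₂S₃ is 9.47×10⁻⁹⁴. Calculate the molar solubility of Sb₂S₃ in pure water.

Sb₂S₃(s) ⇌ 2 Sb³⁺(aq) + 3 S²⁻(aq)
For each mole of Sb₂S₃ that dissolves per liter, [Sb³⁺] = 2s and [S²⁻] = 3s; let s denote this solubility.
Ksp = [Sb³⁺]^2[S²⁻]^3 = (2s)^2 · (3s)^3 = 108s^5
108s^5 = 9.47×10⁻⁹⁴  ⇒  s^5 = 8.77×10⁻⁹⁶
Taking the 5th root, s = 9.74×10⁻²⁰ mol L⁻¹.

9.74×10⁻²⁰ M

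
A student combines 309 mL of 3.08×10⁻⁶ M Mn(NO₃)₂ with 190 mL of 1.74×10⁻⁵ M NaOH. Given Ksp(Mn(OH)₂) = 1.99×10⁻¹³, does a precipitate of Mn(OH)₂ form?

After mixing, V = 309 mL + 190 mL = 499 mL.
[Mn²⁺] = (3.08×10⁻⁶)(309)/499 = 1.91×10⁻⁶ M
[OH⁻] = (1.74×10⁻⁵)(190)/499 = 6.63×10⁻⁶ M
Q = [Mn²⁺][OH⁻]^2 = 8.37×10⁻¹⁷
Since Q (8.37×10⁻¹⁷) is less than Ksp (1.99×10⁻¹³), no Mn(OH)₂ precipitates.

No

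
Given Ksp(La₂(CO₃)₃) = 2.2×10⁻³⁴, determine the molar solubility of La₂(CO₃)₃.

La₂(CO₃)₃(s) ⇌ 2 La³⁺(aq) + 3 CO₃²⁻(aq)
With molar solubility s: [La³⁺] = 2s, [CO₃²⁻] = 3s.
Ksp = [La³⁺]^2[CO₃²⁻]^3 = (2s)^2 · (3s)^3 = 108s^5
108s^5 = 2.2×10⁻³⁴  ⇒  s^5 = 2.0×10⁻³⁶
s = (2.0×10⁻³⁶)^(1/5) = 7.3×10⁻⁸ M

7.3×10⁻⁸ M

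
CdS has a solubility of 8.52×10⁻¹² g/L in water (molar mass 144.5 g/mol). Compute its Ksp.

Ksp = 3.48×10⁻²⁷

s = (8.52×10⁻¹² g L⁻¹)/(144.5 g mol⁻¹) = 5.8962×10⁻¹⁴ M
CdS(s) ⇌ Cd²⁺(aq) + S²⁻(aq)
With molar solubility s: [Cd²⁺] = s, [S²⁻] = s.
Ksp = [Cd²⁺][S²⁻] = s · s = s^2
Ksp = (5.8962×10⁻¹⁴)^2 = 3.48×10⁻²⁷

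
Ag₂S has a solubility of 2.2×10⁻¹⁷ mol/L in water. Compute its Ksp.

Ksp = 4.3×10⁻⁵⁰

Ag₂S(s) ⇌ 2 Ag⁺(aq) + S²⁻(aq)
Let s be the molar solubility. Then [Ag⁺] = 2s and [S²⁻] = s.
Ksp = [Ag⁺]^2[S²⁻] = (2s)^2 · s = 4s^3
Ksp = 4 × (2.2×10⁻¹⁷)^3 = 4.3×10⁻⁵⁰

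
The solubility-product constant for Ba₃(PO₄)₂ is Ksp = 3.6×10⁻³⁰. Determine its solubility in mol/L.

5.1×10⁻⁷ M

Ba₃(PO₄)₂(s) ⇌ 3 Ba²⁺(aq) + 2 PO₄³⁻(aq)
Let s be the molar solubility. Then [Ba²⁺] = 3s and [PO₄³⁻] = 2s.
Ksp = [Ba²⁺]^3[PO₄³⁻]^2 = (3s)^3 · (2s)^2 = 108s^5
108s^5 = 3.6×10⁻³⁰  ⇒  s^5 = 3.3×10⁻³²
s = 5.1×10⁻⁷ M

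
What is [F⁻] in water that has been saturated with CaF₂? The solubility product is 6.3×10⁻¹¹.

CaF₂(s) ⇌ Ca²⁺(aq) + 2 F⁻(aq)
If s mol/L of CaF₂ dissolves, [Ca²⁺] = s and [F⁻] = 2s.
Ksp = [Ca²⁺][F⁻]^2 = s · (2s)^2 = 4s^3 = 6.3×10⁻¹¹
s = 2.5×10⁻⁴ M
[F⁻] = 2s = 5.0×10⁻⁴ M

5.0×10⁻⁴ M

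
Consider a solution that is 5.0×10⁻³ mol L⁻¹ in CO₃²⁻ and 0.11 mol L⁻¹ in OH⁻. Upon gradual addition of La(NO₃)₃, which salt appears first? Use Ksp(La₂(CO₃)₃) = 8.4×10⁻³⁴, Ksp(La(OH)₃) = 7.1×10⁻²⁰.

Each salt precipitates once Q = Ksp for that salt.
For La₂(CO₃)₃: [La³⁺] = (Ksp/[CO₃²⁻]^3)^(1/2) = 8.2×10⁻¹⁴ mol L⁻¹
For La(OH)₃: [La³⁺] = (Ksp/[OH⁻]^3) = 5.3×10⁻¹⁷ mol L⁻¹
The smaller threshold [La³⁺] is reached first, so La(OH)₃ precipitates first.

La(OH)₃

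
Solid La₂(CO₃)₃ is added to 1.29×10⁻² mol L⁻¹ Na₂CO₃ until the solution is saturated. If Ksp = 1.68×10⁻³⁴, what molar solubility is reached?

La₂(CO₃)₃(s) ⇌ 2 La³⁺(aq) + 3 CO₃²⁻(aq)
The solution already contains CO₃²⁻ at 1.29×10⁻² mol L⁻¹. Let s be the molar solubility of La₂(CO₃)₃.
[CO₃²⁻] ≈ 1.29×10⁻² mol L⁻¹ (common ion dominates); [La³⁺] = 2s.
Ksp = [La³⁺]^2[CO₃²⁻]^3 = (2s)^2(1.29×10⁻²)^3
(2s)^2 = 1.68×10⁻³⁴ / (1.29×10⁻²)^3 = 7.83×10⁻²⁹
s = 4.42×10⁻¹⁵ mol L⁻¹

4.42×10⁻¹⁵ M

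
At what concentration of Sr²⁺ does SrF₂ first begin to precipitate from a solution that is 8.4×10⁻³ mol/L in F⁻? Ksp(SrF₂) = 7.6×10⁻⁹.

1.1×10⁻⁴ M

A salt starts to precipitate once the ion product Q reaches its Ksp.
SrF₂(s) ⇌ Sr²⁺(aq) + 2 F⁻(aq)
Ksp = [Sr²⁺][F⁻]^2 = [Sr²⁺](8.4×10⁻³)^2
[Sr²⁺] = 7.6×10⁻⁹ / (8.4×10⁻³)^2 = 1.1×10⁻⁴
[Sr²⁺] = 1.1×10⁻⁴ mol/L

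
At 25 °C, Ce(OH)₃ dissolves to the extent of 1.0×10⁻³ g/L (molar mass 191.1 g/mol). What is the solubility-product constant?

Ksp = 2.0×10⁻²⁰

s = (1.0×10⁻³ g L⁻¹)/(191.1 g mol⁻¹) = 5.233×10⁻⁶ M
Ce(OH)₃(s) ⇌ Ce³⁺(aq) + 3 OH⁻(aq)
With molar solubility s: [Ce³⁺] = s, [OH⁻] = 3s.
Ksp = [Ce³⁺][OH⁻]^3 = s · (3s)^3 = 27s^4
Ksp = 27 × (5.233×10⁻⁶)^4 = 2.0×10⁻²⁰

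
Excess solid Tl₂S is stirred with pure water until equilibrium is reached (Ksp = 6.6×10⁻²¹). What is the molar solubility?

1.2×10⁻⁷ M

Tl₂S(s) ⇌ 2 Tl⁺(aq) + S²⁻(aq)
With molar solubility s: [Tl⁺] = 2s, [S²⁻] = s.
Ksp = [Tl⁺]^2[S²⁻] = (2s)^2 · s = 4s^3
4s^3 = 6.6×10⁻²¹  ⇒  s^3 = 1.7×10⁻²¹
Taking the 3rd root, s = 1.2×10⁻⁷ M.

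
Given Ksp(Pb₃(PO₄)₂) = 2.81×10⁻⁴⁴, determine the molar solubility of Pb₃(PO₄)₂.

Pb₃(PO₄)₂(s) ⇌ 3 Pb²⁺(aq) + 2 PO₄³⁻(aq)
Let s be the molar solubility. Then [Pb²⁺] = 3s and [PO₄³⁻] = 2s.
Ksp = [Pb²⁺]^3[PO₄³⁻]^2 = (3s)^3 · (2s)^2 = 108s^5
108s^5 = 2.81×10⁻⁴⁴  ⇒  s^5 = 2.60×10⁻⁴⁶
Taking the 5th root, s = 7.64×10⁻¹⁰ mol L⁻¹.

7.64×10⁻¹⁰ M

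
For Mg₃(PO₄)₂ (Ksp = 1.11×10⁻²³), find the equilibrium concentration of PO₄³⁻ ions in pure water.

Mg₃(PO₄)₂(s) ⇌ 3 Mg²⁺(aq) + 2 PO₄³⁻(aq)
Call the molar solubility s, so that [Mg²⁺] = 3s and [PO₄³⁻] = 2s.
Ksp = [Mg²⁺]^3[PO₄³⁻]^2 = (3s)^3 · (2s)^2 = 108s^5 = 1.11×10⁻²³
s = 1.01×10⁻⁵ mol L⁻¹
[PO₄³⁻] = 2s = 2.01×10⁻⁵ mol L⁻¹

2.01×10⁻⁵ M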